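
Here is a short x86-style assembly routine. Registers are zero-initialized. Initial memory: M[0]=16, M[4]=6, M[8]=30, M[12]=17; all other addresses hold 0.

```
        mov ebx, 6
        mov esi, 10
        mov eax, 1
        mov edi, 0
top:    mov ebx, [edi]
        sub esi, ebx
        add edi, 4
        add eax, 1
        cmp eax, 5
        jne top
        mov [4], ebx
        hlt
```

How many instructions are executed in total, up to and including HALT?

30

after mov ebx, 6: ebx=6
after mov esi, 10: esi=10
after mov eax, 1: eax=1
after mov edi, 0: edi=0
after mov ebx, [edi]: ebx=M[0]=16
after sub esi, ebx: esi=10-16=-6
after add edi, 4: edi=0+4=4
after add eax, 1: eax=1+1=2
cmp eax, 5  (cmp 2,5)
jne top: taken
after mov ebx, [edi]: ebx=M[4]=6
after sub esi, ebx: esi=(-6)-6=-12
after add edi, 4: edi=4+4=8
after add eax, 1: eax=2+1=3
cmp eax, 5  (cmp 3,5)
jne top: taken
after mov ebx, [edi]: ebx=M[8]=30
after sub esi, ebx: esi=(-12)-30=-42
after add edi, 4: edi=8+4=12
after add eax, 1: eax=3+1=4
cmp eax, 5  (cmp 4,5)
jne top: taken
after mov ebx, [edi]: ebx=M[12]=17
after sub esi, ebx: esi=(-42)-17=-59
after add edi, 4: edi=12+4=16
after add eax, 1: eax=4+1=5
cmp eax, 5  (cmp 5,5)
jne top: not taken
mov [4], ebx → M[4]=17
halt.
Total executed instructions: 30.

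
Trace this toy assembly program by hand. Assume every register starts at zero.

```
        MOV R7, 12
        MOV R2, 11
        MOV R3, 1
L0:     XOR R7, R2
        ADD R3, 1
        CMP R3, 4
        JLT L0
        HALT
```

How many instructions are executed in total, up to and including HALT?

MOV R7, 12 → R7=12
MOV R2, 11 → R2=11
MOV R3, 1 → R3=1
XOR R7, R2 → R7=12^11=7
ADD R3, 1 → R3=1+1=2
CMP R3, 4  (cmp 2,4)
JLT L0: taken
XOR R7, R2 → R7=7^11=12
ADD R3, 1 → R3=2+1=3
CMP R3, 4  (cmp 3,4)
JLT L0: taken
XOR R7, R2 → R7=12^11=7
ADD R3, 1 → R3=3+1=4
CMP R3, 4  (cmp 4,4)
JLT L0: not taken
halt.
Total executed instructions: 16.

16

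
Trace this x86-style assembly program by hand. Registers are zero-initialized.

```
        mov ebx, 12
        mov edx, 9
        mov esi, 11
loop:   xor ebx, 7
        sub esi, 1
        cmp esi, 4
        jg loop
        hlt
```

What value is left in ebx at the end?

ebx=12
edx=9
esi=11
ebx=12^7=11
esi=11-1=10
cmp esi, 4  (cmp 10,4)
jg loop: taken
ebx=11^7=12
esi=10-1=9
cmp esi, 4  (cmp 9,4)
jg loop: taken
ebx=12^7=11
esi=9-1=8
cmp esi, 4  (cmp 8,4)
jg loop: taken
ebx=11^7=12
esi=8-1=7
cmp esi, 4  (cmp 7,4)
jg loop: taken
ebx=12^7=11
esi=7-1=6
cmp esi, 4  (cmp 6,4)
jg loop: taken
ebx=11^7=12
esi=6-1=5
cmp esi, 4  (cmp 5,4)
jg loop: taken
ebx=12^7=11
esi=5-1=4
cmp esi, 4  (cmp 4,4)
jg loop: not taken
halt.

11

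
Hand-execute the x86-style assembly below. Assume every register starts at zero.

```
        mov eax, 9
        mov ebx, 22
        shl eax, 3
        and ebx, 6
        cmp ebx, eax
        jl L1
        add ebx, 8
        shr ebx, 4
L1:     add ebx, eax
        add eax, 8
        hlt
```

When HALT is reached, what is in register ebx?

eax=9
ebx=22
eax=9<<3=72
ebx=22&6=6
cmp ebx, eax  (cmp 6,72)
jl L1: taken
ebx=6+72=78
eax=72+8=80
halt.

78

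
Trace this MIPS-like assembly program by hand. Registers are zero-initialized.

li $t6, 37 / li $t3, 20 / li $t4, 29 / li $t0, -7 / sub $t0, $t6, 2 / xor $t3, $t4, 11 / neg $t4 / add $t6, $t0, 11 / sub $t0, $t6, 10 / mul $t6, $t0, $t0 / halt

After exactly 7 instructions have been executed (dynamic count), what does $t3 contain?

22

$t6=37
$t3=20
$t4=29
$t0=-7
$t0=37-2=35
$t3=29^11=22
$t4=-(29)=-29
After step 7: $t3 = 22.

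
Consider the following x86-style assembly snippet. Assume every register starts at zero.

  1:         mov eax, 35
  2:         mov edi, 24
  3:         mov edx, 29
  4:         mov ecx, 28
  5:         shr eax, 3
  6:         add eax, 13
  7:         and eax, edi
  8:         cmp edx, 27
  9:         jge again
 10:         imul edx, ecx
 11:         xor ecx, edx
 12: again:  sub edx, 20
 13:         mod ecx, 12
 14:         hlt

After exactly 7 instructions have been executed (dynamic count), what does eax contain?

16

mov eax, 35 → eax=35
mov edi, 24 → edi=24
mov edx, 29 → edx=29
mov ecx, 28 → ecx=28
shr eax, 3 → eax=35>>3=4
add eax, 13 → eax=4+13=17
and eax, edi → eax=17&24=16
After step 7: eax = 16.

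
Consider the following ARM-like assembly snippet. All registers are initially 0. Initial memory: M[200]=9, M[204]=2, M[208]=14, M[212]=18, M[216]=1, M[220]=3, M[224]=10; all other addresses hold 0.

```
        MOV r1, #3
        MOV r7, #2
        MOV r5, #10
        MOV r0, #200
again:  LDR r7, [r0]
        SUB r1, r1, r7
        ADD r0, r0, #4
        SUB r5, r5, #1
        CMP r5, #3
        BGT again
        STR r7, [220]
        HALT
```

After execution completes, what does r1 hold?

r1=3
r7=2
r5=10
r0=200
r7=M[200]=9
r1=3-9=-6
r0=200+4=204
r5=10-1=9
CMP r5, #3  (cmp 9,3)
BGT again: taken
r7=M[204]=2
r1=(-6)-2=-8
r0=204+4=208
r5=9-1=8
CMP r5, #3  (cmp 8,3)
BGT again: taken
r7=M[208]=14
r1=(-8)-14=-22
r0=208+4=212
r5=8-1=7
CMP r5, #3  (cmp 7,3)
BGT again: taken
r7=M[212]=18
r1=(-22)-18=-40
r0=212+4=216
r5=7-1=6
CMP r5, #3  (cmp 6,3)
BGT again: taken
r7=M[216]=1
r1=(-40)-1=-41
r0=216+4=220
r5=6-1=5
CMP r5, #3  (cmp 5,3)
BGT again: taken
r7=M[220]=3
r1=(-41)-3=-44
r0=220+4=224
r5=5-1=4
CMP r5, #3  (cmp 4,3)
BGT again: taken
r7=M[224]=10
r1=(-44)-10=-54
r0=224+4=228
r5=4-1=3
CMP r5, #3  (cmp 3,3)
BGT again: not taken
STR r7, [220] → M[220]=10
halt.

-54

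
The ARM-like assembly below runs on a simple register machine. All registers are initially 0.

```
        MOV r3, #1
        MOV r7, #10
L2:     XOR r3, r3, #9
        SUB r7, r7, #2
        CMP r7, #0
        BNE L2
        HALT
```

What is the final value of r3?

8

MOV r3, #1 → r3=1
MOV r7, #10 → r7=10
XOR r3, r3, #9 → r3=1^9=8
SUB r7, r7, #2 → r7=10-2=8
CMP r7, #0  (cmp 8,0)
BNE L2: taken
XOR r3, r3, #9 → r3=8^9=1
SUB r7, r7, #2 → r7=8-2=6
CMP r7, #0  (cmp 6,0)
BNE L2: taken
XOR r3, r3, #9 → r3=1^9=8
SUB r7, r7, #2 → r7=6-2=4
CMP r7, #0  (cmp 4,0)
BNE L2: taken
XOR r3, r3, #9 → r3=8^9=1
SUB r7, r7, #2 → r7=4-2=2
CMP r7, #0  (cmp 2,0)
BNE L2: taken
XOR r3, r3, #9 → r3=1^9=8
SUB r7, r7, #2 → r7=2-2=0
CMP r7, #0  (cmp 0,0)
BNE L2: not taken
halt.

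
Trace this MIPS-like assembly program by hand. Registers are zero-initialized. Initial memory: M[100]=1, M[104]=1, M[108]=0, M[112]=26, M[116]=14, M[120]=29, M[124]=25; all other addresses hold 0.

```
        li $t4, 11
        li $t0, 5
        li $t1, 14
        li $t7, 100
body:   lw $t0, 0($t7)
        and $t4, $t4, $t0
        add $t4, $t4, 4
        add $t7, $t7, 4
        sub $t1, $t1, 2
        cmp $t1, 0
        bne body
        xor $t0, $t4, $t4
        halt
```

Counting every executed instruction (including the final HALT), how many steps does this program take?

after li $t4, 11: $t4=11
after li $t0, 5: $t0=5
after li $t1, 14: $t1=14
after li $t7, 100: $t7=100
after lw $t0, 0($t7): $t0=M[100]=1
after and $t4, $t4, $t0: $t4=11&1=1
after add $t4, $t4, 4: $t4=1+4=5
after add $t7, $t7, 4: $t7=100+4=104
after sub $t1, $t1, 2: $t1=14-2=12
cmp $t1, 0  (cmp 12,0)
bne body: taken
after lw $t0, 0($t7): $t0=M[104]=1
after and $t4, $t4, $t0: $t4=5&1=1
after add $t4, $t4, 4: $t4=1+4=5
after add $t7, $t7, 4: $t7=104+4=108
after sub $t1, $t1, 2: $t1=12-2=10
cmp $t1, 0  (cmp 10,0)
bne body: taken
after lw $t0, 0($t7): $t0=M[108]=0
after and $t4, $t4, $t0: $t4=5&0=0
after add $t4, $t4, 4: $t4=0+4=4
after add $t7, $t7, 4: $t7=108+4=112
after sub $t1, $t1, 2: $t1=10-2=8
cmp $t1, 0  (cmp 8,0)
bne body: taken
after lw $t0, 0($t7): $t0=M[112]=26
after and $t4, $t4, $t0: $t4=4&26=0
after add $t4, $t4, 4: $t4=0+4=4
after add $t7, $t7, 4: $t7=112+4=116
after sub $t1, $t1, 2: $t1=8-2=6
cmp $t1, 0  (cmp 6,0)
bne body: taken
after lw $t0, 0($t7): $t0=M[116]=14
after and $t4, $t4, $t0: $t4=4&14=4
after add $t4, $t4, 4: $t4=4+4=8
after add $t7, $t7, 4: $t7=116+4=120
after sub $t1, $t1, 2: $t1=6-2=4
cmp $t1, 0  (cmp 4,0)
bne body: taken
after lw $t0, 0($t7): $t0=M[120]=29
after and $t4, $t4, $t0: $t4=8&29=8
after add $t4, $t4, 4: $t4=8+4=12
after add $t7, $t7, 4: $t7=120+4=124
after sub $t1, $t1, 2: $t1=4-2=2
cmp $t1, 0  (cmp 2,0)
bne body: taken
after lw $t0, 0($t7): $t0=M[124]=25
after and $t4, $t4, $t0: $t4=12&25=8
after add $t4, $t4, 4: $t4=8+4=12
after add $t7, $t7, 4: $t7=124+4=128
after sub $t1, $t1, 2: $t1=2-2=0
cmp $t1, 0  (cmp 0,0)
bne body: not taken
after xor $t0, $t4, $t4: $t0=12^12=0
halt.
Total executed instructions: 55.

55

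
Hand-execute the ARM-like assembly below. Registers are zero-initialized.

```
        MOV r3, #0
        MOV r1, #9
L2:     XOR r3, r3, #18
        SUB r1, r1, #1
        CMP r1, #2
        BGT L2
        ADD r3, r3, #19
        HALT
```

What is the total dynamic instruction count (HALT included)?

r3=0
r1=9
r3=0^18=18
r1=9-1=8
CMP r1, #2  (cmp 8,2)
BGT L2: taken
r3=18^18=0
r1=8-1=7
CMP r1, #2  (cmp 7,2)
BGT L2: taken
r3=0^18=18
r1=7-1=6
CMP r1, #2  (cmp 6,2)
BGT L2: taken
r3=18^18=0
r1=6-1=5
CMP r1, #2  (cmp 5,2)
BGT L2: taken
r3=0^18=18
r1=5-1=4
CMP r1, #2  (cmp 4,2)
BGT L2: taken
r3=18^18=0
r1=4-1=3
CMP r1, #2  (cmp 3,2)
BGT L2: taken
r3=0^18=18
r1=3-1=2
CMP r1, #2  (cmp 2,2)
BGT L2: not taken
r3=18+19=37
halt.
Total executed instructions: 32.

32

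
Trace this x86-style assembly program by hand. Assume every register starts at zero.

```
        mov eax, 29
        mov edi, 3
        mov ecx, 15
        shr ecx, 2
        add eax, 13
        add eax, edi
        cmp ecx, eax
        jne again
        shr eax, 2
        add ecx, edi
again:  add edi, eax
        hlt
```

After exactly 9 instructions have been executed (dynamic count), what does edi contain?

eax=29
edi=3
ecx=15
ecx=15>>2=3
eax=29+13=42
eax=42+3=45
cmp ecx, eax  (cmp 3,45)
jne again: taken
edi=3+45=48
After step 9: edi = 48.

48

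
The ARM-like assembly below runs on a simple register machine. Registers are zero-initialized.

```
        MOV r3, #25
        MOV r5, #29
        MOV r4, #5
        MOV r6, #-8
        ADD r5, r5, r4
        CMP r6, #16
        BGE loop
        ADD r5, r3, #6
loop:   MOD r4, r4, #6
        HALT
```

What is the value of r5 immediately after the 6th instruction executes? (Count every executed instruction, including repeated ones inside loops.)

34

r3=25
r5=29
r4=5
r6=-8
r5=29+5=34
CMP r6, #16  (cmp -8,16)
After step 6: r5 = 34.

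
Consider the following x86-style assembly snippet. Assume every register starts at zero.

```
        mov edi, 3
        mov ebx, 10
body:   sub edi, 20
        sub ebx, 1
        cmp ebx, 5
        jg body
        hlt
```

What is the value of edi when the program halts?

mov edi, 3 → edi=3
mov ebx, 10 → ebx=10
sub edi, 20 → edi=3-20=-17
sub ebx, 1 → ebx=10-1=9
cmp ebx, 5  (cmp 9,5)
jg body: taken
sub edi, 20 → edi=(-17)-20=-37
sub ebx, 1 → ebx=9-1=8
cmp ebx, 5  (cmp 8,5)
jg body: taken
sub edi, 20 → edi=(-37)-20=-57
sub ebx, 1 → ebx=8-1=7
cmp ebx, 5  (cmp 7,5)
jg body: taken
sub edi, 20 → edi=(-57)-20=-77
sub ebx, 1 → ebx=7-1=6
cmp ebx, 5  (cmp 6,5)
jg body: taken
sub edi, 20 → edi=(-77)-20=-97
sub ebx, 1 → ebx=6-1=5
cmp ebx, 5  (cmp 5,5)
jg body: not taken
halt.

-97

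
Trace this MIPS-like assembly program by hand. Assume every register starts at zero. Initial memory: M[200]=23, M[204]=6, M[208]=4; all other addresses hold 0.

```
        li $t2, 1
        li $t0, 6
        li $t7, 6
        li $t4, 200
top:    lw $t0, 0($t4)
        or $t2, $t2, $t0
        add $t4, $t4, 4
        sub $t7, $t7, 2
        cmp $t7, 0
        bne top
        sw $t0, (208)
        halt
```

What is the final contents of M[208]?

after li $t2, 1: $t2=1
after li $t0, 6: $t0=6
after li $t7, 6: $t7=6
after li $t4, 200: $t4=200
after lw $t0, 0($t4): $t0=M[200]=23
after or $t2, $t2, $t0: $t2=1|23=23
after add $t4, $t4, 4: $t4=200+4=204
after sub $t7, $t7, 2: $t7=6-2=4
cmp $t7, 0  (cmp 4,0)
bne top: taken
after lw $t0, 0($t4): $t0=M[204]=6
after or $t2, $t2, $t0: $t2=23|6=23
after add $t4, $t4, 4: $t4=204+4=208
after sub $t7, $t7, 2: $t7=4-2=2
cmp $t7, 0  (cmp 2,0)
bne top: taken
after lw $t0, 0($t4): $t0=M[208]=4
after or $t2, $t2, $t0: $t2=23|4=23
after add $t4, $t4, 4: $t4=208+4=212
after sub $t7, $t7, 2: $t7=2-2=0
cmp $t7, 0  (cmp 0,0)
bne top: not taken
sw $t0, (208) → M[208]=4
halt.

4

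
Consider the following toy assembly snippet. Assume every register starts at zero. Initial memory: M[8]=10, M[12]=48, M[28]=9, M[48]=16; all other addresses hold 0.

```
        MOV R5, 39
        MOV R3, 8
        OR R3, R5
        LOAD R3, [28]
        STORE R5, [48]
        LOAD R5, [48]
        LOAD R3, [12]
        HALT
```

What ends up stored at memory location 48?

after MOV R5, 39: R5=39
after MOV R3, 8: R3=8
after OR R3, R5: R3=8|39=47
after LOAD R3, [28]: R3=M[28]=9
STORE R5, [48] → M[48]=39
after LOAD R5, [48]: R5=M[48]=39
after LOAD R3, [12]: R3=M[12]=48
halt.

39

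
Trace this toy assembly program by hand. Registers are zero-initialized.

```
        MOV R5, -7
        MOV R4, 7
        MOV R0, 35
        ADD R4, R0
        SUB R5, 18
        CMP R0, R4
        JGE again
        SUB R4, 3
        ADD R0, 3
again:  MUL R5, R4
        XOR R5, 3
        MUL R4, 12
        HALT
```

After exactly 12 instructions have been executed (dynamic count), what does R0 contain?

MOV R5, -7 → R5=-7
MOV R4, 7 → R4=7
MOV R0, 35 → R0=35
ADD R4, R0 → R4=7+35=42
SUB R5, 18 → R5=(-7)-18=-25
CMP R0, R4  (cmp 35,42)
JGE again: not taken
SUB R4, 3 → R4=42-3=39
ADD R0, 3 → R0=35+3=38
MUL R5, R4 → R5=(-25)*39=-975
XOR R5, 3 → R5=(-975)^3=-974
MUL R4, 12 → R4=39*12=468
After step 12: R0 = 38.

38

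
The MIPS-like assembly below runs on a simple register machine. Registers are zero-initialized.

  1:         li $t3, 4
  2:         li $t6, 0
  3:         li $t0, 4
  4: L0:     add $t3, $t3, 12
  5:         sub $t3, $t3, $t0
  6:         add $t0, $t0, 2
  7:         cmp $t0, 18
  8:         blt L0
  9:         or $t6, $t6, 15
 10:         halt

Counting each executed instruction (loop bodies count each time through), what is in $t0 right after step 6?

6

li $t3, 4 → $t3=4
li $t6, 0 → $t6=0
li $t0, 4 → $t0=4
add $t3, $t3, 12 → $t3=4+12=16
sub $t3, $t3, $t0 → $t3=16-4=12
add $t0, $t0, 2 → $t0=4+2=6
After step 6: $t0 = 6.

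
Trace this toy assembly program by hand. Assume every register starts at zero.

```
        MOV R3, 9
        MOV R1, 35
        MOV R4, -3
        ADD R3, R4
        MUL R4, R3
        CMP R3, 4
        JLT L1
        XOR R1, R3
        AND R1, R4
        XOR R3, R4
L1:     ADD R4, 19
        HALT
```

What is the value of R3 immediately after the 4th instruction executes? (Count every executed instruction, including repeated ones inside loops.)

6

R3=9
R1=35
R4=-3
R3=9+(-3)=6
After step 4: R3 = 6.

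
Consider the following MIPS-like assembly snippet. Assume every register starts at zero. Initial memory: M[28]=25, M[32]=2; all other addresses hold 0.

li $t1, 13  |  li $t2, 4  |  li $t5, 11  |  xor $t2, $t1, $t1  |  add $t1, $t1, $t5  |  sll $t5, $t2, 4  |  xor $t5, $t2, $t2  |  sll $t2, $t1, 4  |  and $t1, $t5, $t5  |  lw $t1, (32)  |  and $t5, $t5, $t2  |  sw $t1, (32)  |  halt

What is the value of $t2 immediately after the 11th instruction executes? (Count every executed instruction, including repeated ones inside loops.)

384

after li $t1, 13: $t1=13
after li $t2, 4: $t2=4
after li $t5, 11: $t5=11
after xor $t2, $t1, $t1: $t2=13^13=0
after add $t1, $t1, $t5: $t1=13+11=24
after sll $t5, $t2, 4: $t5=0<<4=0
after xor $t5, $t2, $t2: $t5=0^0=0
after sll $t2, $t1, 4: $t2=24<<4=384
after and $t1, $t5, $t5: $t1=0&0=0
after lw $t1, (32): $t1=M[32]=2
after and $t5, $t5, $t2: $t5=0&384=0
After step 11: $t2 = 384.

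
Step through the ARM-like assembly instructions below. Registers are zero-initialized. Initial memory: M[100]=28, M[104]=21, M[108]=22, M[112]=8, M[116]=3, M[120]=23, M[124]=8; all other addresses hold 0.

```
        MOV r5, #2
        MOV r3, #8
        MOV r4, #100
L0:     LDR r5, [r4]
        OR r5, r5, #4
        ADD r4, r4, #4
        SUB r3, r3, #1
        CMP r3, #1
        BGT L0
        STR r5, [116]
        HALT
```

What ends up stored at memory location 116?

12

MOV r5, #2 → r5=2
MOV r3, #8 → r3=8
MOV r4, #100 → r4=100
LDR r5, [r4] → r5=M[100]=28
OR r5, r5, #4 → r5=28|4=28
ADD r4, r4, #4 → r4=100+4=104
SUB r3, r3, #1 → r3=8-1=7
CMP r3, #1  (cmp 7,1)
BGT L0: taken
LDR r5, [r4] → r5=M[104]=21
OR r5, r5, #4 → r5=21|4=21
ADD r4, r4, #4 → r4=104+4=108
SUB r3, r3, #1 → r3=7-1=6
CMP r3, #1  (cmp 6,1)
BGT L0: taken
LDR r5, [r4] → r5=M[108]=22
OR r5, r5, #4 → r5=22|4=22
ADD r4, r4, #4 → r4=108+4=112
SUB r3, r3, #1 → r3=6-1=5
CMP r3, #1  (cmp 5,1)
BGT L0: taken
LDR r5, [r4] → r5=M[112]=8
OR r5, r5, #4 → r5=8|4=12
ADD r4, r4, #4 → r4=112+4=116
SUB r3, r3, #1 → r3=5-1=4
CMP r3, #1  (cmp 4,1)
BGT L0: taken
LDR r5, [r4] → r5=M[116]=3
OR r5, r5, #4 → r5=3|4=7
ADD r4, r4, #4 → r4=116+4=120
SUB r3, r3, #1 → r3=4-1=3
CMP r3, #1  (cmp 3,1)
BGT L0: taken
LDR r5, [r4] → r5=M[120]=23
OR r5, r5, #4 → r5=23|4=23
ADD r4, r4, #4 → r4=120+4=124
SUB r3, r3, #1 → r3=3-1=2
CMP r3, #1  (cmp 2,1)
BGT L0: taken
LDR r5, [r4] → r5=M[124]=8
OR r5, r5, #4 → r5=8|4=12
ADD r4, r4, #4 → r4=124+4=128
SUB r3, r3, #1 → r3=2-1=1
CMP r3, #1  (cmp 1,1)
BGT L0: not taken
STR r5, [116] → M[116]=12
halt.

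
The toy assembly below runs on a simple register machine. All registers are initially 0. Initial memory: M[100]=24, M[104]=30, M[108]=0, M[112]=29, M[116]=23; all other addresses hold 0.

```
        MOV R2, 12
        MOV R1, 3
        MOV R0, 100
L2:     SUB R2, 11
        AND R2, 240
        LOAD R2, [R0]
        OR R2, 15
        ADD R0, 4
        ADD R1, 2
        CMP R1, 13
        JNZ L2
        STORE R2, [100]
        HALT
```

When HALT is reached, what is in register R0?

120

MOV R2, 12 → R2=12
MOV R1, 3 → R1=3
MOV R0, 100 → R0=100
SUB R2, 11 → R2=12-11=1
AND R2, 240 → R2=1&240=0
LOAD R2, [R0] → R2=M[100]=24
OR R2, 15 → R2=24|15=31
ADD R0, 4 → R0=100+4=104
ADD R1, 2 → R1=3+2=5
CMP R1, 13  (cmp 5,13)
JNZ L2: taken
SUB R2, 11 → R2=31-11=20
AND R2, 240 → R2=20&240=16
LOAD R2, [R0] → R2=M[104]=30
OR R2, 15 → R2=30|15=31
ADD R0, 4 → R0=104+4=108
ADD R1, 2 → R1=5+2=7
CMP R1, 13  (cmp 7,13)
JNZ L2: taken
SUB R2, 11 → R2=31-11=20
AND R2, 240 → R2=20&240=16
LOAD R2, [R0] → R2=M[108]=0
OR R2, 15 → R2=0|15=15
ADD R0, 4 → R0=108+4=112
ADD R1, 2 → R1=7+2=9
CMP R1, 13  (cmp 9,13)
JNZ L2: taken
SUB R2, 11 → R2=15-11=4
AND R2, 240 → R2=4&240=0
LOAD R2, [R0] → R2=M[112]=29
OR R2, 15 → R2=29|15=31
ADD R0, 4 → R0=112+4=116
ADD R1, 2 → R1=9+2=11
CMP R1, 13  (cmp 11,13)
JNZ L2: taken
SUB R2, 11 → R2=31-11=20
AND R2, 240 → R2=20&240=16
LOAD R2, [R0] → R2=M[116]=23
OR R2, 15 → R2=23|15=31
ADD R0, 4 → R0=116+4=120
ADD R1, 2 → R1=11+2=13
CMP R1, 13  (cmp 13,13)
JNZ L2: not taken
STORE R2, [100] → M[100]=31
halt.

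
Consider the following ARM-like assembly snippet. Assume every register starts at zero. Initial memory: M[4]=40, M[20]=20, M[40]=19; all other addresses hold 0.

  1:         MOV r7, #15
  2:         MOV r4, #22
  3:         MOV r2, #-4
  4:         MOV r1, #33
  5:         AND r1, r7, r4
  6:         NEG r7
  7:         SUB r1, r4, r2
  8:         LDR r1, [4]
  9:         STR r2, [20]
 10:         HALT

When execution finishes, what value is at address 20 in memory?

r7=15
r4=22
r2=-4
r1=33
r1=15&22=6
r7=-(15)=-15
r1=22-(-4)=26
r1=M[4]=40
STR r2, [20] → M[20]=-4
halt.

-4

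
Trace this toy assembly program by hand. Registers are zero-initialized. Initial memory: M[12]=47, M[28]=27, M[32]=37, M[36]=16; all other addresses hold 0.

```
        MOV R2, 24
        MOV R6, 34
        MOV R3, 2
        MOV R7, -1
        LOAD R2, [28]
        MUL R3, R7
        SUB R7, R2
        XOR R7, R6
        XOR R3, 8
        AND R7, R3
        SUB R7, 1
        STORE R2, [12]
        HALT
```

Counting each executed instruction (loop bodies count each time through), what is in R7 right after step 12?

after MOV R2, 24: R2=24
after MOV R6, 34: R6=34
after MOV R3, 2: R3=2
after MOV R7, -1: R7=-1
after LOAD R2, [28]: R2=M[28]=27
after MUL R3, R7: R3=2*(-1)=-2
after SUB R7, R2: R7=(-1)-27=-28
after XOR R7, R6: R7=(-28)^34=-58
after XOR R3, 8: R3=(-2)^8=-10
after AND R7, R3: R7=(-58)&(-10)=-58
after SUB R7, 1: R7=(-58)-1=-59
STORE R2, [12] → M[12]=27
After step 12: R7 = -59.

-59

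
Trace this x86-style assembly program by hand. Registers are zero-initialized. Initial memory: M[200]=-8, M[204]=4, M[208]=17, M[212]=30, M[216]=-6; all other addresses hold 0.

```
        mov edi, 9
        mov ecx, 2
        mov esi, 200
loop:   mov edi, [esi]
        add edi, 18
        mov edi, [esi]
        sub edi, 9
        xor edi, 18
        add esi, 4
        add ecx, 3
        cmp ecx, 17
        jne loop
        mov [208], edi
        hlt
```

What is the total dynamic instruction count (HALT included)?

mov edi, 9 → edi=9
mov ecx, 2 → ecx=2
mov esi, 200 → esi=200
mov edi, [esi] → edi=M[200]=-8
add edi, 18 → edi=(-8)+18=10
mov edi, [esi] → edi=M[200]=-8
sub edi, 9 → edi=(-8)-9=-17
xor edi, 18 → edi=(-17)^18=-3
add esi, 4 → esi=200+4=204
add ecx, 3 → ecx=2+3=5
cmp ecx, 17  (cmp 5,17)
jne loop: taken
mov edi, [esi] → edi=M[204]=4
add edi, 18 → edi=4+18=22
mov edi, [esi] → edi=M[204]=4
sub edi, 9 → edi=4-9=-5
xor edi, 18 → edi=(-5)^18=-23
add esi, 4 → esi=204+4=208
add ecx, 3 → ecx=5+3=8
cmp ecx, 17  (cmp 8,17)
jne loop: taken
mov edi, [esi] → edi=M[208]=17
add edi, 18 → edi=17+18=35
mov edi, [esi] → edi=M[208]=17
sub edi, 9 → edi=17-9=8
xor edi, 18 → edi=8^18=26
add esi, 4 → esi=208+4=212
add ecx, 3 → ecx=8+3=11
cmp ecx, 17  (cmp 11,17)
jne loop: taken
mov edi, [esi] → edi=M[212]=30
add edi, 18 → edi=30+18=48
mov edi, [esi] → edi=M[212]=30
sub edi, 9 → edi=30-9=21
xor edi, 18 → edi=21^18=7
add esi, 4 → esi=212+4=216
add ecx, 3 → ecx=11+3=14
cmp ecx, 17  (cmp 14,17)
jne loop: taken
mov edi, [esi] → edi=M[216]=-6
add edi, 18 → edi=(-6)+18=12
mov edi, [esi] → edi=M[216]=-6
sub edi, 9 → edi=(-6)-9=-15
xor edi, 18 → edi=(-15)^18=-29
add esi, 4 → esi=216+4=220
add ecx, 3 → ecx=14+3=17
cmp ecx, 17  (cmp 17,17)
jne loop: not taken
mov [208], edi → M[208]=-29
halt.
Total executed instructions: 50.

50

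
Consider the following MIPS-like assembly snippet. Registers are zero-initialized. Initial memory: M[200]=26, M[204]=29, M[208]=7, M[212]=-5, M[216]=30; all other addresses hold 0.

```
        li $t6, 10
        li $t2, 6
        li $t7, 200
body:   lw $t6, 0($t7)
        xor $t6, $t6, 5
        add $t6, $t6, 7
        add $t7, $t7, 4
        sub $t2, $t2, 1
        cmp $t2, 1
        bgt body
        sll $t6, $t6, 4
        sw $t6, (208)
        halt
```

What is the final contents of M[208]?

544

$t6=10
$t2=6
$t7=200
$t6=M[200]=26
$t6=26^5=31
$t6=31+7=38
$t7=200+4=204
$t2=6-1=5
cmp $t2, 1  (cmp 5,1)
bgt body: taken
$t6=M[204]=29
$t6=29^5=24
$t6=24+7=31
$t7=204+4=208
$t2=5-1=4
cmp $t2, 1  (cmp 4,1)
bgt body: taken
$t6=M[208]=7
$t6=7^5=2
$t6=2+7=9
$t7=208+4=212
$t2=4-1=3
cmp $t2, 1  (cmp 3,1)
bgt body: taken
$t6=M[212]=-5
$t6=(-5)^5=-2
$t6=(-2)+7=5
$t7=212+4=216
$t2=3-1=2
cmp $t2, 1  (cmp 2,1)
bgt body: taken
$t6=M[216]=30
$t6=30^5=27
$t6=27+7=34
$t7=216+4=220
$t2=2-1=1
cmp $t2, 1  (cmp 1,1)
bgt body: not taken
$t6=34<<4=544
sw $t6, (208) → M[208]=544
halt.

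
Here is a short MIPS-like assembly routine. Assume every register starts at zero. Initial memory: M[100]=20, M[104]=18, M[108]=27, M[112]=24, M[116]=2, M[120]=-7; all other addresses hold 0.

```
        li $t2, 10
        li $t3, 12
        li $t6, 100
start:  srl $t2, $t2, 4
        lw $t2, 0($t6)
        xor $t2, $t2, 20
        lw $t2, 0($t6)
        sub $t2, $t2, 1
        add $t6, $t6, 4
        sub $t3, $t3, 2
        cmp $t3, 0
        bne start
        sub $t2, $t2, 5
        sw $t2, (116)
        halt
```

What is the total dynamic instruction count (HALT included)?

60

after li $t2, 10: $t2=10
after li $t3, 12: $t3=12
after li $t6, 100: $t6=100
after srl $t2, $t2, 4: $t2=10>>4=0
after lw $t2, 0($t6): $t2=M[100]=20
after xor $t2, $t2, 20: $t2=20^20=0
after lw $t2, 0($t6): $t2=M[100]=20
after sub $t2, $t2, 1: $t2=20-1=19
after add $t6, $t6, 4: $t6=100+4=104
after sub $t3, $t3, 2: $t3=12-2=10
cmp $t3, 0  (cmp 10,0)
bne start: taken
after srl $t2, $t2, 4: $t2=19>>4=1
after lw $t2, 0($t6): $t2=M[104]=18
after xor $t2, $t2, 20: $t2=18^20=6
after lw $t2, 0($t6): $t2=M[104]=18
after sub $t2, $t2, 1: $t2=18-1=17
after add $t6, $t6, 4: $t6=104+4=108
after sub $t3, $t3, 2: $t3=10-2=8
cmp $t3, 0  (cmp 8,0)
bne start: taken
after srl $t2, $t2, 4: $t2=17>>4=1
after lw $t2, 0($t6): $t2=M[108]=27
after xor $t2, $t2, 20: $t2=27^20=15
after lw $t2, 0($t6): $t2=M[108]=27
after sub $t2, $t2, 1: $t2=27-1=26
after add $t6, $t6, 4: $t6=108+4=112
after sub $t3, $t3, 2: $t3=8-2=6
cmp $t3, 0  (cmp 6,0)
bne start: taken
after srl $t2, $t2, 4: $t2=26>>4=1
after lw $t2, 0($t6): $t2=M[112]=24
after xor $t2, $t2, 20: $t2=24^20=12
after lw $t2, 0($t6): $t2=M[112]=24
after sub $t2, $t2, 1: $t2=24-1=23
after add $t6, $t6, 4: $t6=112+4=116
after sub $t3, $t3, 2: $t3=6-2=4
cmp $t3, 0  (cmp 4,0)
bne start: taken
after srl $t2, $t2, 4: $t2=23>>4=1
after lw $t2, 0($t6): $t2=M[116]=2
after xor $t2, $t2, 20: $t2=2^20=22
after lw $t2, 0($t6): $t2=M[116]=2
after sub $t2, $t2, 1: $t2=2-1=1
after add $t6, $t6, 4: $t6=116+4=120
after sub $t3, $t3, 2: $t3=4-2=2
cmp $t3, 0  (cmp 2,0)
bne start: taken
after srl $t2, $t2, 4: $t2=1>>4=0
after lw $t2, 0($t6): $t2=M[120]=-7
after xor $t2, $t2, 20: $t2=(-7)^20=-19
after lw $t2, 0($t6): $t2=M[120]=-7
after sub $t2, $t2, 1: $t2=(-7)-1=-8
after add $t6, $t6, 4: $t6=120+4=124
after sub $t3, $t3, 2: $t3=2-2=0
cmp $t3, 0  (cmp 0,0)
bne start: not taken
after sub $t2, $t2, 5: $t2=(-8)-5=-13
sw $t2, (116) → M[116]=-13
halt.
Total executed instructions: 60.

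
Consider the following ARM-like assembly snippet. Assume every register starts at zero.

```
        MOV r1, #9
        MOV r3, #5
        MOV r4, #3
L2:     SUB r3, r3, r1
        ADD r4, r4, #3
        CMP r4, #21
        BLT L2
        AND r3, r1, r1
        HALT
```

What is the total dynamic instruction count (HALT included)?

29

MOV r1, #9 → r1=9
MOV r3, #5 → r3=5
MOV r4, #3 → r4=3
SUB r3, r3, r1 → r3=5-9=-4
ADD r4, r4, #3 → r4=3+3=6
CMP r4, #21  (cmp 6,21)
BLT L2: taken
SUB r3, r3, r1 → r3=(-4)-9=-13
ADD r4, r4, #3 → r4=6+3=9
CMP r4, #21  (cmp 9,21)
BLT L2: taken
SUB r3, r3, r1 → r3=(-13)-9=-22
ADD r4, r4, #3 → r4=9+3=12
CMP r4, #21  (cmp 12,21)
BLT L2: taken
SUB r3, r3, r1 → r3=(-22)-9=-31
ADD r4, r4, #3 → r4=12+3=15
CMP r4, #21  (cmp 15,21)
BLT L2: taken
SUB r3, r3, r1 → r3=(-31)-9=-40
ADD r4, r4, #3 → r4=15+3=18
CMP r4, #21  (cmp 18,21)
BLT L2: taken
SUB r3, r3, r1 → r3=(-40)-9=-49
ADD r4, r4, #3 → r4=18+3=21
CMP r4, #21  (cmp 21,21)
BLT L2: not taken
AND r3, r1, r1 → r3=9&9=9
halt.
Total executed instructions: 29.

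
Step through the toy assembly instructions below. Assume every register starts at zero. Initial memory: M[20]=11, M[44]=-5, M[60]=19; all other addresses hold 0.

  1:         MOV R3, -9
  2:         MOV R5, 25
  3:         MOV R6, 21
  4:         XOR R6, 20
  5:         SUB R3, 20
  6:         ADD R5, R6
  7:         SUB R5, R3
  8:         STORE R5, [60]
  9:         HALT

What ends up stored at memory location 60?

55

after MOV R3, -9: R3=-9
after MOV R5, 25: R5=25
after MOV R6, 21: R6=21
after XOR R6, 20: R6=21^20=1
after SUB R3, 20: R3=(-9)-20=-29
after ADD R5, R6: R5=25+1=26
after SUB R5, R3: R5=26-(-29)=55
STORE R5, [60] → M[60]=55
halt.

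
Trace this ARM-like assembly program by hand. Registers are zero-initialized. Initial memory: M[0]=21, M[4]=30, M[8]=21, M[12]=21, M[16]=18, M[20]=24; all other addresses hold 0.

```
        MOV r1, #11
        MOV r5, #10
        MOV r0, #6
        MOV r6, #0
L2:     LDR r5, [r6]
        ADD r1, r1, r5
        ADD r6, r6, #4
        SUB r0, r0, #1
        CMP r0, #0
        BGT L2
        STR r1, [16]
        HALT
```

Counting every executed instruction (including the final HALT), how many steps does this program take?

42

MOV r1, #11 → r1=11
MOV r5, #10 → r5=10
MOV r0, #6 → r0=6
MOV r6, #0 → r6=0
LDR r5, [r6] → r5=M[0]=21
ADD r1, r1, r5 → r1=11+21=32
ADD r6, r6, #4 → r6=0+4=4
SUB r0, r0, #1 → r0=6-1=5
CMP r0, #0  (cmp 5,0)
BGT L2: taken
LDR r5, [r6] → r5=M[4]=30
ADD r1, r1, r5 → r1=32+30=62
ADD r6, r6, #4 → r6=4+4=8
SUB r0, r0, #1 → r0=5-1=4
CMP r0, #0  (cmp 4,0)
BGT L2: taken
LDR r5, [r6] → r5=M[8]=21
ADD r1, r1, r5 → r1=62+21=83
ADD r6, r6, #4 → r6=8+4=12
SUB r0, r0, #1 → r0=4-1=3
CMP r0, #0  (cmp 3,0)
BGT L2: taken
LDR r5, [r6] → r5=M[12]=21
ADD r1, r1, r5 → r1=83+21=104
ADD r6, r6, #4 → r6=12+4=16
SUB r0, r0, #1 → r0=3-1=2
CMP r0, #0  (cmp 2,0)
BGT L2: taken
LDR r5, [r6] → r5=M[16]=18
ADD r1, r1, r5 → r1=104+18=122
ADD r6, r6, #4 → r6=16+4=20
SUB r0, r0, #1 → r0=2-1=1
CMP r0, #0  (cmp 1,0)
BGT L2: taken
LDR r5, [r6] → r5=M[20]=24
ADD r1, r1, r5 → r1=122+24=146
ADD r6, r6, #4 → r6=20+4=24
SUB r0, r0, #1 → r0=1-1=0
CMP r0, #0  (cmp 0,0)
BGT L2: not taken
STR r1, [16] → M[16]=146
halt.
Total executed instructions: 42.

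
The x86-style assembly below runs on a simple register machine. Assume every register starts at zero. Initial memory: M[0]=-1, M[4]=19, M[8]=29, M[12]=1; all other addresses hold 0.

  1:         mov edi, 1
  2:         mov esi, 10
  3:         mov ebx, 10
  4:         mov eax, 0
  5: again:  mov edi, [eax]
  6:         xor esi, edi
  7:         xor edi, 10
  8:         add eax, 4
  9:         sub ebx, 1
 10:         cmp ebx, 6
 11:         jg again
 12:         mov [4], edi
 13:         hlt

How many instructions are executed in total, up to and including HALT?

after mov edi, 1: edi=1
after mov esi, 10: esi=10
after mov ebx, 10: ebx=10
after mov eax, 0: eax=0
after mov edi, [eax]: edi=M[0]=-1
after xor esi, edi: esi=10^(-1)=-11
after xor edi, 10: edi=(-1)^10=-11
after add eax, 4: eax=0+4=4
after sub ebx, 1: ebx=10-1=9
cmp ebx, 6  (cmp 9,6)
jg again: taken
after mov edi, [eax]: edi=M[4]=19
after xor esi, edi: esi=(-11)^19=-26
after xor edi, 10: edi=19^10=25
after add eax, 4: eax=4+4=8
after sub ebx, 1: ebx=9-1=8
cmp ebx, 6  (cmp 8,6)
jg again: taken
after mov edi, [eax]: edi=M[8]=29
after xor esi, edi: esi=(-26)^29=-5
after xor edi, 10: edi=29^10=23
after add eax, 4: eax=8+4=12
after sub ebx, 1: ebx=8-1=7
cmp ebx, 6  (cmp 7,6)
jg again: taken
after mov edi, [eax]: edi=M[12]=1
after xor esi, edi: esi=(-5)^1=-6
after xor edi, 10: edi=1^10=11
after add eax, 4: eax=12+4=16
after sub ebx, 1: ebx=7-1=6
cmp ebx, 6  (cmp 6,6)
jg again: not taken
mov [4], edi → M[4]=11
halt.
Total executed instructions: 34.

34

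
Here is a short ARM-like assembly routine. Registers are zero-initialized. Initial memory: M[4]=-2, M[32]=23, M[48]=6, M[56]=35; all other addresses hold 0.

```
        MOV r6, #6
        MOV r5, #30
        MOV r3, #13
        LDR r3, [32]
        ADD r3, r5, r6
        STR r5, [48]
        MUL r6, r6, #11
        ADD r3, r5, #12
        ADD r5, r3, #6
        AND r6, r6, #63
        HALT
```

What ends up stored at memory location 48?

after MOV r6, #6: r6=6
after MOV r5, #30: r5=30
after MOV r3, #13: r3=13
after LDR r3, [32]: r3=M[32]=23
after ADD r3, r5, r6: r3=30+6=36
STR r5, [48] → M[48]=30
after MUL r6, r6, #11: r6=6*11=66
after ADD r3, r5, #12: r3=30+12=42
after ADD r5, r3, #6: r5=42+6=48
after AND r6, r6, #63: r6=66&63=2
halt.

30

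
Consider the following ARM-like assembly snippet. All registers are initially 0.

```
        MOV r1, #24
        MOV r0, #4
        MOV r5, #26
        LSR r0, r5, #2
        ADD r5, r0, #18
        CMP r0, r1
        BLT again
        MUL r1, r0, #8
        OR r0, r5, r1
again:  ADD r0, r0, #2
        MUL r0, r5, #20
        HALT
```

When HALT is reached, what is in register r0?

480

after MOV r1, #24: r1=24
after MOV r0, #4: r0=4
after MOV r5, #26: r5=26
after LSR r0, r5, #2: r0=26>>2=6
after ADD r5, r0, #18: r5=6+18=24
CMP r0, r1  (cmp 6,24)
BLT again: taken
after ADD r0, r0, #2: r0=6+2=8
after MUL r0, r5, #20: r0=24*20=480
halt.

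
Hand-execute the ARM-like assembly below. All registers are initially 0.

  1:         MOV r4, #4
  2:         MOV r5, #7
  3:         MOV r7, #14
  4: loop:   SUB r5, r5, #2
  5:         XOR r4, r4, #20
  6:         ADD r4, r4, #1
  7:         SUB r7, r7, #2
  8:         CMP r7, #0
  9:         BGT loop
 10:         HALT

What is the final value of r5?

after MOV r4, #4: r4=4
after MOV r5, #7: r5=7
after MOV r7, #14: r7=14
after SUB r5, r5, #2: r5=7-2=5
after XOR r4, r4, #20: r4=4^20=16
after ADD r4, r4, #1: r4=16+1=17
after SUB r7, r7, #2: r7=14-2=12
CMP r7, #0  (cmp 12,0)
BGT loop: taken
after SUB r5, r5, #2: r5=5-2=3
after XOR r4, r4, #20: r4=17^20=5
after ADD r4, r4, #1: r4=5+1=6
after SUB r7, r7, #2: r7=12-2=10
CMP r7, #0  (cmp 10,0)
BGT loop: taken
after SUB r5, r5, #2: r5=3-2=1
after XOR r4, r4, #20: r4=6^20=18
after ADD r4, r4, #1: r4=18+1=19
after SUB r7, r7, #2: r7=10-2=8
CMP r7, #0  (cmp 8,0)
BGT loop: taken
after SUB r5, r5, #2: r5=1-2=-1
after XOR r4, r4, #20: r4=19^20=7
after ADD r4, r4, #1: r4=7+1=8
after SUB r7, r7, #2: r7=8-2=6
CMP r7, #0  (cmp 6,0)
BGT loop: taken
after SUB r5, r5, #2: r5=(-1)-2=-3
after XOR r4, r4, #20: r4=8^20=28
after ADD r4, r4, #1: r4=28+1=29
after SUB r7, r7, #2: r7=6-2=4
CMP r7, #0  (cmp 4,0)
BGT loop: taken
after SUB r5, r5, #2: r5=(-3)-2=-5
after XOR r4, r4, #20: r4=29^20=9
after ADD r4, r4, #1: r4=9+1=10
after SUB r7, r7, #2: r7=4-2=2
CMP r7, #0  (cmp 2,0)
BGT loop: taken
after SUB r5, r5, #2: r5=(-5)-2=-7
after XOR r4, r4, #20: r4=10^20=30
after ADD r4, r4, #1: r4=30+1=31
after SUB r7, r7, #2: r7=2-2=0
CMP r7, #0  (cmp 0,0)
BGT loop: not taken
halt.

-7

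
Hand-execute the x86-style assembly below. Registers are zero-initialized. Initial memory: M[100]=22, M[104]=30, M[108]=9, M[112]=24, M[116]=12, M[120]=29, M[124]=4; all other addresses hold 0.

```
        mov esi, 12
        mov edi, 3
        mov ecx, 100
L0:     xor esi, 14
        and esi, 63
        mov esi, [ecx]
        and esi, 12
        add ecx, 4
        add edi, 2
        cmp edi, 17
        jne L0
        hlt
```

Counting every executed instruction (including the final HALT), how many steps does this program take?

after mov esi, 12: esi=12
after mov edi, 3: edi=3
after mov ecx, 100: ecx=100
after xor esi, 14: esi=12^14=2
after and esi, 63: esi=2&63=2
after mov esi, [ecx]: esi=M[100]=22
after and esi, 12: esi=22&12=4
after add ecx, 4: ecx=100+4=104
after add edi, 2: edi=3+2=5
cmp edi, 17  (cmp 5,17)
jne L0: taken
after xor esi, 14: esi=4^14=10
after and esi, 63: esi=10&63=10
after mov esi, [ecx]: esi=M[104]=30
after and esi, 12: esi=30&12=12
after add ecx, 4: ecx=104+4=108
after add edi, 2: edi=5+2=7
cmp edi, 17  (cmp 7,17)
jne L0: taken
after xor esi, 14: esi=12^14=2
after and esi, 63: esi=2&63=2
after mov esi, [ecx]: esi=M[108]=9
after and esi, 12: esi=9&12=8
after add ecx, 4: ecx=108+4=112
after add edi, 2: edi=7+2=9
cmp edi, 17  (cmp 9,17)
jne L0: taken
after xor esi, 14: esi=8^14=6
after and esi, 63: esi=6&63=6
after mov esi, [ecx]: esi=M[112]=24
after and esi, 12: esi=24&12=8
after add ecx, 4: ecx=112+4=116
after add edi, 2: edi=9+2=11
cmp edi, 17  (cmp 11,17)
jne L0: taken
after xor esi, 14: esi=8^14=6
after and esi, 63: esi=6&63=6
after mov esi, [ecx]: esi=M[116]=12
after and esi, 12: esi=12&12=12
after add ecx, 4: ecx=116+4=120
after add edi, 2: edi=11+2=13
cmp edi, 17  (cmp 13,17)
jne L0: taken
after xor esi, 14: esi=12^14=2
after and esi, 63: esi=2&63=2
after mov esi, [ecx]: esi=M[120]=29
after and esi, 12: esi=29&12=12
after add ecx, 4: ecx=120+4=124
after add edi, 2: edi=13+2=15
cmp edi, 17  (cmp 15,17)
jne L0: taken
after xor esi, 14: esi=12^14=2
after and esi, 63: esi=2&63=2
after mov esi, [ecx]: esi=M[124]=4
after and esi, 12: esi=4&12=4
after add ecx, 4: ecx=124+4=128
after add edi, 2: edi=15+2=17
cmp edi, 17  (cmp 17,17)
jne L0: not taken
halt.
Total executed instructions: 60.

60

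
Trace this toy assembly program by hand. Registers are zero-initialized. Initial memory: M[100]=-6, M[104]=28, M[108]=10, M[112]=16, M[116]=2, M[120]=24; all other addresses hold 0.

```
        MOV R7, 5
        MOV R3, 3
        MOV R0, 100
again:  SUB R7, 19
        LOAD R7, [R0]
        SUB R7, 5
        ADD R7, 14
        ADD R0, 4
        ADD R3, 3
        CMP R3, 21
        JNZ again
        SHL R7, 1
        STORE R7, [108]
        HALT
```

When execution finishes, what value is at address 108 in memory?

after MOV R7, 5: R7=5
after MOV R3, 3: R3=3
after MOV R0, 100: R0=100
after SUB R7, 19: R7=5-19=-14
after LOAD R7, [R0]: R7=M[100]=-6
after SUB R7, 5: R7=(-6)-5=-11
after ADD R7, 14: R7=(-11)+14=3
after ADD R0, 4: R0=100+4=104
after ADD R3, 3: R3=3+3=6
CMP R3, 21  (cmp 6,21)
JNZ again: taken
after SUB R7, 19: R7=3-19=-16
after LOAD R7, [R0]: R7=M[104]=28
after SUB R7, 5: R7=28-5=23
after ADD R7, 14: R7=23+14=37
after ADD R0, 4: R0=104+4=108
after ADD R3, 3: R3=6+3=9
CMP R3, 21  (cmp 9,21)
JNZ again: taken
after SUB R7, 19: R7=37-19=18
after LOAD R7, [R0]: R7=M[108]=10
after SUB R7, 5: R7=10-5=5
after ADD R7, 14: R7=5+14=19
after ADD R0, 4: R0=108+4=112
after ADD R3, 3: R3=9+3=12
CMP R3, 21  (cmp 12,21)
JNZ again: taken
after SUB R7, 19: R7=19-19=0
after LOAD R7, [R0]: R7=M[112]=16
after SUB R7, 5: R7=16-5=11
after ADD R7, 14: R7=11+14=25
after ADD R0, 4: R0=112+4=116
after ADD R3, 3: R3=12+3=15
CMP R3, 21  (cmp 15,21)
JNZ again: taken
after SUB R7, 19: R7=25-19=6
after LOAD R7, [R0]: R7=M[116]=2
after SUB R7, 5: R7=2-5=-3
after ADD R7, 14: R7=(-3)+14=11
after ADD R0, 4: R0=116+4=120
after ADD R3, 3: R3=15+3=18
CMP R3, 21  (cmp 18,21)
JNZ again: taken
after SUB R7, 19: R7=11-19=-8
after LOAD R7, [R0]: R7=M[120]=24
after SUB R7, 5: R7=24-5=19
after ADD R7, 14: R7=19+14=33
after ADD R0, 4: R0=120+4=124
after ADD R3, 3: R3=18+3=21
CMP R3, 21  (cmp 21,21)
JNZ again: not taken
after SHL R7, 1: R7=33<<1=66
STORE R7, [108] → M[108]=66
halt.

66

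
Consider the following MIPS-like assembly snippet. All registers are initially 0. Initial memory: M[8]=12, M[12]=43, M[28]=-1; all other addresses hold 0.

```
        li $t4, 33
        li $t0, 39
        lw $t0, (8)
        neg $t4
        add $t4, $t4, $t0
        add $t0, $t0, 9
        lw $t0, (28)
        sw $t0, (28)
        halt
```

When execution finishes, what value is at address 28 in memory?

$t4=33
$t0=39
$t0=M[8]=12
$t4=-(33)=-33
$t4=(-33)+12=-21
$t0=12+9=21
$t0=M[28]=-1
sw $t0, (28) → M[28]=-1
halt.

-1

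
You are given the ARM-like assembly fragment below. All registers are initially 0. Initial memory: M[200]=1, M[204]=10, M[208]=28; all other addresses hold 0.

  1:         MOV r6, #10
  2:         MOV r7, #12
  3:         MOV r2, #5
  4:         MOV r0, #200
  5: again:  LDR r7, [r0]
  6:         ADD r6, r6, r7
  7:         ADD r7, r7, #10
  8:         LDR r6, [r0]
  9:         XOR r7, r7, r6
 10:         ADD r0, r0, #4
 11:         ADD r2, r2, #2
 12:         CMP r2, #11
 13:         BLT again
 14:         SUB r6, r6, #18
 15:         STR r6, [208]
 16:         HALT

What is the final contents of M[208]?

r6=10
r7=12
r2=5
r0=200
r7=M[200]=1
r6=10+1=11
r7=1+10=11
r6=M[200]=1
r7=11^1=10
r0=200+4=204
r2=5+2=7
CMP r2, #11  (cmp 7,11)
BLT again: taken
r7=M[204]=10
r6=1+10=11
r7=10+10=20
r6=M[204]=10
r7=20^10=30
r0=204+4=208
r2=7+2=9
CMP r2, #11  (cmp 9,11)
BLT again: taken
r7=M[208]=28
r6=10+28=38
r7=28+10=38
r6=M[208]=28
r7=38^28=58
r0=208+4=212
r2=9+2=11
CMP r2, #11  (cmp 11,11)
BLT again: not taken
r6=28-18=10
STR r6, [208] → M[208]=10
halt.

10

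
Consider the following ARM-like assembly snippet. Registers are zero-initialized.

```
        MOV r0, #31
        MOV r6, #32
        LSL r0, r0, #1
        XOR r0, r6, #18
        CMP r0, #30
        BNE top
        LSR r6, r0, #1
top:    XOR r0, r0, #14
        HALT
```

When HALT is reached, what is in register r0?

60

MOV r0, #31 → r0=31
MOV r6, #32 → r6=32
LSL r0, r0, #1 → r0=31<<1=62
XOR r0, r6, #18 → r0=32^18=50
CMP r0, #30  (cmp 50,30)
BNE top: taken
XOR r0, r0, #14 → r0=50^14=60
halt.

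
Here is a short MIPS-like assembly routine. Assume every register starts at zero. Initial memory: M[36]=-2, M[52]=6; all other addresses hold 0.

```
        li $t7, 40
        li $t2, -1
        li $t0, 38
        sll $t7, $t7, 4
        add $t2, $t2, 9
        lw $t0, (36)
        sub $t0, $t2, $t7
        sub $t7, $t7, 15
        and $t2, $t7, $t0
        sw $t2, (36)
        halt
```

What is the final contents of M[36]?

after li $t7, 40: $t7=40
after li $t2, -1: $t2=-1
after li $t0, 38: $t0=38
after sll $t7, $t7, 4: $t7=40<<4=640
after add $t2, $t2, 9: $t2=(-1)+9=8
after lw $t0, (36): $t0=M[36]=-2
after sub $t0, $t2, $t7: $t0=8-640=-632
after sub $t7, $t7, 15: $t7=640-15=625
after and $t2, $t7, $t0: $t2=625&(-632)=0
sw $t2, (36) → M[36]=0
halt.

0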